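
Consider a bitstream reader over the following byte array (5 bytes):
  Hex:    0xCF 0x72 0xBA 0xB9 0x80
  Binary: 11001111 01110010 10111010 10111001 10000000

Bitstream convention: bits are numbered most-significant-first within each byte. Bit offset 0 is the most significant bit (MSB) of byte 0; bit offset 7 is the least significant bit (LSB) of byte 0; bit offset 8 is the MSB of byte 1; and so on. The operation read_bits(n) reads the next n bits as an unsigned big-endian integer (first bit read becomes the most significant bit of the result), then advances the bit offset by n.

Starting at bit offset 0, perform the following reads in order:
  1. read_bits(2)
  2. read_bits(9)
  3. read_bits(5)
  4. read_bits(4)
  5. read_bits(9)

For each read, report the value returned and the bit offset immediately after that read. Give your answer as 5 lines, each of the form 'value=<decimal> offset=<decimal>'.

Answer: value=3 offset=2
value=123 offset=11
value=18 offset=16
value=11 offset=20
value=343 offset=29

Derivation:
Read 1: bits[0:2] width=2 -> value=3 (bin 11); offset now 2 = byte 0 bit 2; 38 bits remain
Read 2: bits[2:11] width=9 -> value=123 (bin 001111011); offset now 11 = byte 1 bit 3; 29 bits remain
Read 3: bits[11:16] width=5 -> value=18 (bin 10010); offset now 16 = byte 2 bit 0; 24 bits remain
Read 4: bits[16:20] width=4 -> value=11 (bin 1011); offset now 20 = byte 2 bit 4; 20 bits remain
Read 5: bits[20:29] width=9 -> value=343 (bin 101010111); offset now 29 = byte 3 bit 5; 11 bits remain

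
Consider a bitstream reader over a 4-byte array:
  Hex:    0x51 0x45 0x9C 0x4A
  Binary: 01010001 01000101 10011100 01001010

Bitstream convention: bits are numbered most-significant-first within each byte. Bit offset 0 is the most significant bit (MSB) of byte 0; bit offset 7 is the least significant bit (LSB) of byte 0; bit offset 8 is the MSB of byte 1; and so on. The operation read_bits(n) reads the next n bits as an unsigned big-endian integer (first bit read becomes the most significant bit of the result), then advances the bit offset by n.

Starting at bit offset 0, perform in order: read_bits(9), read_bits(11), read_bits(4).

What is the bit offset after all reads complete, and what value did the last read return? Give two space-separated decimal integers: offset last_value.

Answer: 24 12

Derivation:
Read 1: bits[0:9] width=9 -> value=162 (bin 010100010); offset now 9 = byte 1 bit 1; 23 bits remain
Read 2: bits[9:20] width=11 -> value=1113 (bin 10001011001); offset now 20 = byte 2 bit 4; 12 bits remain
Read 3: bits[20:24] width=4 -> value=12 (bin 1100); offset now 24 = byte 3 bit 0; 8 bits remain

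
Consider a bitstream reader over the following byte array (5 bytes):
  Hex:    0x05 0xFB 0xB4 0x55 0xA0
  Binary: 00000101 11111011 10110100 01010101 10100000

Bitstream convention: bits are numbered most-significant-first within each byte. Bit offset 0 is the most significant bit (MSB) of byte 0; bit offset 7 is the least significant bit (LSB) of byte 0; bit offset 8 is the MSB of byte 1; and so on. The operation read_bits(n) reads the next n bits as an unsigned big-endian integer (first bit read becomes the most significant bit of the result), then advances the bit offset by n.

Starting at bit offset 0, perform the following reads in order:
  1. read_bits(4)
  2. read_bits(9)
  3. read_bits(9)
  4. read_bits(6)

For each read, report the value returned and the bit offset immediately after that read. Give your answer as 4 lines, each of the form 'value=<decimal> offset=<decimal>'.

Read 1: bits[0:4] width=4 -> value=0 (bin 0000); offset now 4 = byte 0 bit 4; 36 bits remain
Read 2: bits[4:13] width=9 -> value=191 (bin 010111111); offset now 13 = byte 1 bit 5; 27 bits remain
Read 3: bits[13:22] width=9 -> value=237 (bin 011101101); offset now 22 = byte 2 bit 6; 18 bits remain
Read 4: bits[22:28] width=6 -> value=5 (bin 000101); offset now 28 = byte 3 bit 4; 12 bits remain

Answer: value=0 offset=4
value=191 offset=13
value=237 offset=22
value=5 offset=28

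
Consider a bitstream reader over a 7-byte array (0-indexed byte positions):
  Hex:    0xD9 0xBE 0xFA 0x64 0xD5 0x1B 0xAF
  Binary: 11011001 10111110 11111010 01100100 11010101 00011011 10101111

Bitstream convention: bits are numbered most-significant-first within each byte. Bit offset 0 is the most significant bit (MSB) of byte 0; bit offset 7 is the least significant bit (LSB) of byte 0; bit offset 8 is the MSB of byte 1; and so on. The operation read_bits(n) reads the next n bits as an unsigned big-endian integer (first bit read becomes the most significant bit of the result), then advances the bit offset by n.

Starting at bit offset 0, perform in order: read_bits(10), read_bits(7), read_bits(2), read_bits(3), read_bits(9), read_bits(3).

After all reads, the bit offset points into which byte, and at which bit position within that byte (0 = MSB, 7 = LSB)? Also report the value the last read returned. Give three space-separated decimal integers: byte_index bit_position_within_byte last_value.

Answer: 4 2 3

Derivation:
Read 1: bits[0:10] width=10 -> value=870 (bin 1101100110); offset now 10 = byte 1 bit 2; 46 bits remain
Read 2: bits[10:17] width=7 -> value=125 (bin 1111101); offset now 17 = byte 2 bit 1; 39 bits remain
Read 3: bits[17:19] width=2 -> value=3 (bin 11); offset now 19 = byte 2 bit 3; 37 bits remain
Read 4: bits[19:22] width=3 -> value=6 (bin 110); offset now 22 = byte 2 bit 6; 34 bits remain
Read 5: bits[22:31] width=9 -> value=306 (bin 100110010); offset now 31 = byte 3 bit 7; 25 bits remain
Read 6: bits[31:34] width=3 -> value=3 (bin 011); offset now 34 = byte 4 bit 2; 22 bits remain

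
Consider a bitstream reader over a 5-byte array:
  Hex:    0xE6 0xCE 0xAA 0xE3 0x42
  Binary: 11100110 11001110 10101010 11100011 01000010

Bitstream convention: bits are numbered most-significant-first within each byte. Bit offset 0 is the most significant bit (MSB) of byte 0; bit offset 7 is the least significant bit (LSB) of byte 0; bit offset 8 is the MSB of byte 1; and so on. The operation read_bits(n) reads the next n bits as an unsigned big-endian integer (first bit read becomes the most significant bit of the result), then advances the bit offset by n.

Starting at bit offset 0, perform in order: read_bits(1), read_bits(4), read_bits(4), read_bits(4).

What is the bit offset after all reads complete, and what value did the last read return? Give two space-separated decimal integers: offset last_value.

Answer: 13 9

Derivation:
Read 1: bits[0:1] width=1 -> value=1 (bin 1); offset now 1 = byte 0 bit 1; 39 bits remain
Read 2: bits[1:5] width=4 -> value=12 (bin 1100); offset now 5 = byte 0 bit 5; 35 bits remain
Read 3: bits[5:9] width=4 -> value=13 (bin 1101); offset now 9 = byte 1 bit 1; 31 bits remain
Read 4: bits[9:13] width=4 -> value=9 (bin 1001); offset now 13 = byte 1 bit 5; 27 bits remain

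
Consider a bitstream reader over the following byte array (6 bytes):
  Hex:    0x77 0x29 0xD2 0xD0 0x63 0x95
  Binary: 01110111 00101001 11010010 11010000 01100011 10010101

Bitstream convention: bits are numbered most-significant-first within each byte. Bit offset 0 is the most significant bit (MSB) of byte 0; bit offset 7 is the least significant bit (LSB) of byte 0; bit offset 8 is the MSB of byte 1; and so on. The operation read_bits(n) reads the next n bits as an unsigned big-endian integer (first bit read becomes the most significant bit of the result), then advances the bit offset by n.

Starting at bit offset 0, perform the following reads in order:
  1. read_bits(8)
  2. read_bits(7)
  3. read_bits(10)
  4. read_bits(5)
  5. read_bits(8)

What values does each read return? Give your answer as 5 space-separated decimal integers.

Answer: 119 20 933 20 24

Derivation:
Read 1: bits[0:8] width=8 -> value=119 (bin 01110111); offset now 8 = byte 1 bit 0; 40 bits remain
Read 2: bits[8:15] width=7 -> value=20 (bin 0010100); offset now 15 = byte 1 bit 7; 33 bits remain
Read 3: bits[15:25] width=10 -> value=933 (bin 1110100101); offset now 25 = byte 3 bit 1; 23 bits remain
Read 4: bits[25:30] width=5 -> value=20 (bin 10100); offset now 30 = byte 3 bit 6; 18 bits remain
Read 5: bits[30:38] width=8 -> value=24 (bin 00011000); offset now 38 = byte 4 bit 6; 10 bits remain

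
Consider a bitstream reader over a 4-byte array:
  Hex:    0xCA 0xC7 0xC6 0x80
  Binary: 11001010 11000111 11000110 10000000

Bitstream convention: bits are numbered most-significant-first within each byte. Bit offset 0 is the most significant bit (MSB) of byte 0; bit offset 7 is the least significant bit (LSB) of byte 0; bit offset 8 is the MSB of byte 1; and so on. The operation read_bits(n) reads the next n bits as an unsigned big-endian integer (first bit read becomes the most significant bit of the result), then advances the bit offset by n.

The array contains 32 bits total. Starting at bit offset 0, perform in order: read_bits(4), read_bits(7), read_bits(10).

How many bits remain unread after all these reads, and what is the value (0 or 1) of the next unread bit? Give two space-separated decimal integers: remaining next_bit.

Read 1: bits[0:4] width=4 -> value=12 (bin 1100); offset now 4 = byte 0 bit 4; 28 bits remain
Read 2: bits[4:11] width=7 -> value=86 (bin 1010110); offset now 11 = byte 1 bit 3; 21 bits remain
Read 3: bits[11:21] width=10 -> value=248 (bin 0011111000); offset now 21 = byte 2 bit 5; 11 bits remain

Answer: 11 1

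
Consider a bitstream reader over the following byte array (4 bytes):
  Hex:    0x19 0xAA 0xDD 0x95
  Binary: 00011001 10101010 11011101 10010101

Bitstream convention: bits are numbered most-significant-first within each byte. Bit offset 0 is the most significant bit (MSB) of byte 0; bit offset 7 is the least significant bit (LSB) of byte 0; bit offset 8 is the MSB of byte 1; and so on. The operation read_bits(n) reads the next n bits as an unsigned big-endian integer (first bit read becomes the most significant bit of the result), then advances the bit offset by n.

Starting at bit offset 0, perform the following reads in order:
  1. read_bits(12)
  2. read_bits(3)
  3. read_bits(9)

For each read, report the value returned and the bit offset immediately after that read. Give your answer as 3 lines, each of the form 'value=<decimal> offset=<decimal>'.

Answer: value=410 offset=12
value=5 offset=15
value=221 offset=24

Derivation:
Read 1: bits[0:12] width=12 -> value=410 (bin 000110011010); offset now 12 = byte 1 bit 4; 20 bits remain
Read 2: bits[12:15] width=3 -> value=5 (bin 101); offset now 15 = byte 1 bit 7; 17 bits remain
Read 3: bits[15:24] width=9 -> value=221 (bin 011011101); offset now 24 = byte 3 bit 0; 8 bits remain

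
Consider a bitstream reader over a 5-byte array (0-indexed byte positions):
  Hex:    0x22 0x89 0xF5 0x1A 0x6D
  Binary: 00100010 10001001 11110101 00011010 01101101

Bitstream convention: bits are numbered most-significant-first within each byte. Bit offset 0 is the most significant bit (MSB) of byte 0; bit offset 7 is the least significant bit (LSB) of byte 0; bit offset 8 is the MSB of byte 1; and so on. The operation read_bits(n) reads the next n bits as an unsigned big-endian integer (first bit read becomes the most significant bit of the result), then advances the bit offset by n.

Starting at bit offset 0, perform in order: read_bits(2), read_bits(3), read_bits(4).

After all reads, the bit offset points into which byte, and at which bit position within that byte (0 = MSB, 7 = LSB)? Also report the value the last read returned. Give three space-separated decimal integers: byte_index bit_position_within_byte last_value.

Read 1: bits[0:2] width=2 -> value=0 (bin 00); offset now 2 = byte 0 bit 2; 38 bits remain
Read 2: bits[2:5] width=3 -> value=4 (bin 100); offset now 5 = byte 0 bit 5; 35 bits remain
Read 3: bits[5:9] width=4 -> value=5 (bin 0101); offset now 9 = byte 1 bit 1; 31 bits remain

Answer: 1 1 5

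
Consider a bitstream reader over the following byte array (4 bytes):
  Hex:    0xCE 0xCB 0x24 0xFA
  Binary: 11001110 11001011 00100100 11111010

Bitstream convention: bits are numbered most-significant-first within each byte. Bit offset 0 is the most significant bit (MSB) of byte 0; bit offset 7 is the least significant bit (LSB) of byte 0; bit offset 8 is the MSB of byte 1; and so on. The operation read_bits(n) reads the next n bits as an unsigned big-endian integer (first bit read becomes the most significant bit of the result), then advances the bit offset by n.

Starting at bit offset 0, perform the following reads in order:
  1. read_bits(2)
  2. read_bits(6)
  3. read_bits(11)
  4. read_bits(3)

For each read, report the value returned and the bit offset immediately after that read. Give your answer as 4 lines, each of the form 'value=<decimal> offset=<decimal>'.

Read 1: bits[0:2] width=2 -> value=3 (bin 11); offset now 2 = byte 0 bit 2; 30 bits remain
Read 2: bits[2:8] width=6 -> value=14 (bin 001110); offset now 8 = byte 1 bit 0; 24 bits remain
Read 3: bits[8:19] width=11 -> value=1625 (bin 11001011001); offset now 19 = byte 2 bit 3; 13 bits remain
Read 4: bits[19:22] width=3 -> value=1 (bin 001); offset now 22 = byte 2 bit 6; 10 bits remain

Answer: value=3 offset=2
value=14 offset=8
value=1625 offset=19
value=1 offset=22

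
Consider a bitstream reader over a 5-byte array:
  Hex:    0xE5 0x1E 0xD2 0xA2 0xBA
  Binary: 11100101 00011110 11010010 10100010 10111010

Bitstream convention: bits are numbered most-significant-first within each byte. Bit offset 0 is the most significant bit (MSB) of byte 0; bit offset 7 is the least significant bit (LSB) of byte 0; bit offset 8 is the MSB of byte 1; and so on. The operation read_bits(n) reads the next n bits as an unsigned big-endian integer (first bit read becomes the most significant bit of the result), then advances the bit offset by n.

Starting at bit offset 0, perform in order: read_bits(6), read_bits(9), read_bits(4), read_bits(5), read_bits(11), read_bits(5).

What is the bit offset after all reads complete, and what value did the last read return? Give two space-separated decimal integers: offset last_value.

Answer: 40 26

Derivation:
Read 1: bits[0:6] width=6 -> value=57 (bin 111001); offset now 6 = byte 0 bit 6; 34 bits remain
Read 2: bits[6:15] width=9 -> value=143 (bin 010001111); offset now 15 = byte 1 bit 7; 25 bits remain
Read 3: bits[15:19] width=4 -> value=6 (bin 0110); offset now 19 = byte 2 bit 3; 21 bits remain
Read 4: bits[19:24] width=5 -> value=18 (bin 10010); offset now 24 = byte 3 bit 0; 16 bits remain
Read 5: bits[24:35] width=11 -> value=1301 (bin 10100010101); offset now 35 = byte 4 bit 3; 5 bits remain
Read 6: bits[35:40] width=5 -> value=26 (bin 11010); offset now 40 = byte 5 bit 0; 0 bits remain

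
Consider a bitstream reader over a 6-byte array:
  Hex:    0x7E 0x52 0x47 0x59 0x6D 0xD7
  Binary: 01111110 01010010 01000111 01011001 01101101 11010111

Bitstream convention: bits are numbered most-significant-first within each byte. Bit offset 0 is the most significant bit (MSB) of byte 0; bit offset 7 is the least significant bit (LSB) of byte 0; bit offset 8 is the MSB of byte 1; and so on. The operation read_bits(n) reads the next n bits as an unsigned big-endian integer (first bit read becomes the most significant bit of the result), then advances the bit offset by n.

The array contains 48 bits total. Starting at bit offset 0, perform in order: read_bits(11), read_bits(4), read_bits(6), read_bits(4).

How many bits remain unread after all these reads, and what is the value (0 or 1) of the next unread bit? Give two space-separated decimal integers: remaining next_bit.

Answer: 23 1

Derivation:
Read 1: bits[0:11] width=11 -> value=1010 (bin 01111110010); offset now 11 = byte 1 bit 3; 37 bits remain
Read 2: bits[11:15] width=4 -> value=9 (bin 1001); offset now 15 = byte 1 bit 7; 33 bits remain
Read 3: bits[15:21] width=6 -> value=8 (bin 001000); offset now 21 = byte 2 bit 5; 27 bits remain
Read 4: bits[21:25] width=4 -> value=14 (bin 1110); offset now 25 = byte 3 bit 1; 23 bits remain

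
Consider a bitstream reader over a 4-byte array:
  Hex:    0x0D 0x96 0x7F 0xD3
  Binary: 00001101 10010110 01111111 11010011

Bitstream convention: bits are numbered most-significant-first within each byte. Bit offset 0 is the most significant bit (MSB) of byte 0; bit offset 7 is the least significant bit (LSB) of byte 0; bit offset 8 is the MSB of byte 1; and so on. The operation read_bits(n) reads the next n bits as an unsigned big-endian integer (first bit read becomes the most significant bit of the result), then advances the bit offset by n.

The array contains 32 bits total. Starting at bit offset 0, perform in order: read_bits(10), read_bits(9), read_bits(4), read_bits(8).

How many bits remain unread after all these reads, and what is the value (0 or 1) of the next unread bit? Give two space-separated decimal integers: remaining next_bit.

Read 1: bits[0:10] width=10 -> value=54 (bin 0000110110); offset now 10 = byte 1 bit 2; 22 bits remain
Read 2: bits[10:19] width=9 -> value=179 (bin 010110011); offset now 19 = byte 2 bit 3; 13 bits remain
Read 3: bits[19:23] width=4 -> value=15 (bin 1111); offset now 23 = byte 2 bit 7; 9 bits remain
Read 4: bits[23:31] width=8 -> value=233 (bin 11101001); offset now 31 = byte 3 bit 7; 1 bits remain

Answer: 1 1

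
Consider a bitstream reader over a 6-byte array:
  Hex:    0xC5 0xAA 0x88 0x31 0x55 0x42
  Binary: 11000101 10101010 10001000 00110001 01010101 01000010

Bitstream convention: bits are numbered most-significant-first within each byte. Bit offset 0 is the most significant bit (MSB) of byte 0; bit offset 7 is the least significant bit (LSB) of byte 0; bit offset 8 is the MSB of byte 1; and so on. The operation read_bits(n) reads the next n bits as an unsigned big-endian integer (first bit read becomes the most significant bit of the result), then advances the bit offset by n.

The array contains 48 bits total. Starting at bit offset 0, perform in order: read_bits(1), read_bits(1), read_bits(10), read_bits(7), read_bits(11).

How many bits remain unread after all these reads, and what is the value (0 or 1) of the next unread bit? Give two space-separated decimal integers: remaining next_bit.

Answer: 18 0

Derivation:
Read 1: bits[0:1] width=1 -> value=1 (bin 1); offset now 1 = byte 0 bit 1; 47 bits remain
Read 2: bits[1:2] width=1 -> value=1 (bin 1); offset now 2 = byte 0 bit 2; 46 bits remain
Read 3: bits[2:12] width=10 -> value=90 (bin 0001011010); offset now 12 = byte 1 bit 4; 36 bits remain
Read 4: bits[12:19] width=7 -> value=84 (bin 1010100); offset now 19 = byte 2 bit 3; 29 bits remain
Read 5: bits[19:30] width=11 -> value=524 (bin 01000001100); offset now 30 = byte 3 bit 6; 18 bits remain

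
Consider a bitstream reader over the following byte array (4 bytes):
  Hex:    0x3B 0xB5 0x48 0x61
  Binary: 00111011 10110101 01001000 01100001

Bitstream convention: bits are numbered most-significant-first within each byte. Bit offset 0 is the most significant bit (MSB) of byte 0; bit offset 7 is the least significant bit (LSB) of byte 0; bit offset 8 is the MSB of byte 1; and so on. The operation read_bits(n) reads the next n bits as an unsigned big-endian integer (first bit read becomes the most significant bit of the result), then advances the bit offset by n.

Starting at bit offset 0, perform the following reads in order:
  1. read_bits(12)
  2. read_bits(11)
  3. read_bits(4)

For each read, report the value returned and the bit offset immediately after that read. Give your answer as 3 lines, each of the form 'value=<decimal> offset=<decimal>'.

Answer: value=955 offset=12
value=676 offset=23
value=3 offset=27

Derivation:
Read 1: bits[0:12] width=12 -> value=955 (bin 001110111011); offset now 12 = byte 1 bit 4; 20 bits remain
Read 2: bits[12:23] width=11 -> value=676 (bin 01010100100); offset now 23 = byte 2 bit 7; 9 bits remain
Read 3: bits[23:27] width=4 -> value=3 (bin 0011); offset now 27 = byte 3 bit 3; 5 bits remain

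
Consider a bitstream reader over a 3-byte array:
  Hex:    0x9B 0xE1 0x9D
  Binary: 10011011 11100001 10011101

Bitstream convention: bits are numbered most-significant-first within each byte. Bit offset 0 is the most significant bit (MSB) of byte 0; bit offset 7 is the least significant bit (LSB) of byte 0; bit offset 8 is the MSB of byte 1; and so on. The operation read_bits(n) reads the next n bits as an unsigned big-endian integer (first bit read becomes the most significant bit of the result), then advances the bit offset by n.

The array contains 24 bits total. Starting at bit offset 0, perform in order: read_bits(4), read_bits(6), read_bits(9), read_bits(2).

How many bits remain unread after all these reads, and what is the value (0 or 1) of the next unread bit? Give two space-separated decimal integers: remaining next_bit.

Read 1: bits[0:4] width=4 -> value=9 (bin 1001); offset now 4 = byte 0 bit 4; 20 bits remain
Read 2: bits[4:10] width=6 -> value=47 (bin 101111); offset now 10 = byte 1 bit 2; 14 bits remain
Read 3: bits[10:19] width=9 -> value=268 (bin 100001100); offset now 19 = byte 2 bit 3; 5 bits remain
Read 4: bits[19:21] width=2 -> value=3 (bin 11); offset now 21 = byte 2 bit 5; 3 bits remain

Answer: 3 1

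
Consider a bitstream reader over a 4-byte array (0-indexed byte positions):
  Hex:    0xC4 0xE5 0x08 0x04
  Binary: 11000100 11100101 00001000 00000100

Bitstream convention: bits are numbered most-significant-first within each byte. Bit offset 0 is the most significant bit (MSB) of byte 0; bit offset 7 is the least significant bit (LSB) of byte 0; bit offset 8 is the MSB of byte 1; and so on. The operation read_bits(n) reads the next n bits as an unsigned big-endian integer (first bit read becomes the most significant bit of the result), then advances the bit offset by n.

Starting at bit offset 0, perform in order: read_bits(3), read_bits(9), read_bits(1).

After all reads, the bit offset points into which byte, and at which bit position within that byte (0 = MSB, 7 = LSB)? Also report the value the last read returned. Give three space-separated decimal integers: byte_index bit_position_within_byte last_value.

Read 1: bits[0:3] width=3 -> value=6 (bin 110); offset now 3 = byte 0 bit 3; 29 bits remain
Read 2: bits[3:12] width=9 -> value=78 (bin 001001110); offset now 12 = byte 1 bit 4; 20 bits remain
Read 3: bits[12:13] width=1 -> value=0 (bin 0); offset now 13 = byte 1 bit 5; 19 bits remain

Answer: 1 5 0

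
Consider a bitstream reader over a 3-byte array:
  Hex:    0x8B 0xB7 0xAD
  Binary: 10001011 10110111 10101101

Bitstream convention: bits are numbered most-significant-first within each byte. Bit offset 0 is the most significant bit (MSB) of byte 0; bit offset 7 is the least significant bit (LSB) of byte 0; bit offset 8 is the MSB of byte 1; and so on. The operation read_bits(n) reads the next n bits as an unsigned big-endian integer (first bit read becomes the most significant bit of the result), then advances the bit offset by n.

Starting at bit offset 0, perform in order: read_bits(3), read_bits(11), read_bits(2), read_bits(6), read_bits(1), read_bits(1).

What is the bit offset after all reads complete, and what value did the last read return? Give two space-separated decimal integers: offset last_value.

Answer: 24 1

Derivation:
Read 1: bits[0:3] width=3 -> value=4 (bin 100); offset now 3 = byte 0 bit 3; 21 bits remain
Read 2: bits[3:14] width=11 -> value=749 (bin 01011101101); offset now 14 = byte 1 bit 6; 10 bits remain
Read 3: bits[14:16] width=2 -> value=3 (bin 11); offset now 16 = byte 2 bit 0; 8 bits remain
Read 4: bits[16:22] width=6 -> value=43 (bin 101011); offset now 22 = byte 2 bit 6; 2 bits remain
Read 5: bits[22:23] width=1 -> value=0 (bin 0); offset now 23 = byte 2 bit 7; 1 bits remain
Read 6: bits[23:24] width=1 -> value=1 (bin 1); offset now 24 = byte 3 bit 0; 0 bits remain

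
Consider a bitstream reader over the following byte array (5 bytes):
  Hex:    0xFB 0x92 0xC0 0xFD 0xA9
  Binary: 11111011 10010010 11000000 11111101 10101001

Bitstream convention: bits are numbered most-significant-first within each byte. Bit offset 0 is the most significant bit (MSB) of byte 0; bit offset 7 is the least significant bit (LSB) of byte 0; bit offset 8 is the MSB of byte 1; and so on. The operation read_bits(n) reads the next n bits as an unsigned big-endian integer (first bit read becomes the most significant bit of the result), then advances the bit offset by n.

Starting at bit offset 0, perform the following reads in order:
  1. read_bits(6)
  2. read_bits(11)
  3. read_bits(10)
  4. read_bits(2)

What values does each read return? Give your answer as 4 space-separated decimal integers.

Answer: 62 1829 519 3

Derivation:
Read 1: bits[0:6] width=6 -> value=62 (bin 111110); offset now 6 = byte 0 bit 6; 34 bits remain
Read 2: bits[6:17] width=11 -> value=1829 (bin 11100100101); offset now 17 = byte 2 bit 1; 23 bits remain
Read 3: bits[17:27] width=10 -> value=519 (bin 1000000111); offset now 27 = byte 3 bit 3; 13 bits remain
Read 4: bits[27:29] width=2 -> value=3 (bin 11); offset now 29 = byte 3 bit 5; 11 bits remain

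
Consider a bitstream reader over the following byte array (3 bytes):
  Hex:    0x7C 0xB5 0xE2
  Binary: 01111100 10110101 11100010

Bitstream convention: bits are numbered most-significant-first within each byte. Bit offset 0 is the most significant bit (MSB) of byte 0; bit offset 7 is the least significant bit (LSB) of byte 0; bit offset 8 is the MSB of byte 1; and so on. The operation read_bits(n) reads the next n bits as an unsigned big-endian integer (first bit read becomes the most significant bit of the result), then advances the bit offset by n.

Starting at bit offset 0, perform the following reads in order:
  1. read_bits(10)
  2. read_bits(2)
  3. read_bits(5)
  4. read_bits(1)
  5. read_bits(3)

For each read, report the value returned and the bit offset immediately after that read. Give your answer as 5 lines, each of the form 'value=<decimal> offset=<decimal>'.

Read 1: bits[0:10] width=10 -> value=498 (bin 0111110010); offset now 10 = byte 1 bit 2; 14 bits remain
Read 2: bits[10:12] width=2 -> value=3 (bin 11); offset now 12 = byte 1 bit 4; 12 bits remain
Read 3: bits[12:17] width=5 -> value=11 (bin 01011); offset now 17 = byte 2 bit 1; 7 bits remain
Read 4: bits[17:18] width=1 -> value=1 (bin 1); offset now 18 = byte 2 bit 2; 6 bits remain
Read 5: bits[18:21] width=3 -> value=4 (bin 100); offset now 21 = byte 2 bit 5; 3 bits remain

Answer: value=498 offset=10
value=3 offset=12
value=11 offset=17
value=1 offset=18
value=4 offset=21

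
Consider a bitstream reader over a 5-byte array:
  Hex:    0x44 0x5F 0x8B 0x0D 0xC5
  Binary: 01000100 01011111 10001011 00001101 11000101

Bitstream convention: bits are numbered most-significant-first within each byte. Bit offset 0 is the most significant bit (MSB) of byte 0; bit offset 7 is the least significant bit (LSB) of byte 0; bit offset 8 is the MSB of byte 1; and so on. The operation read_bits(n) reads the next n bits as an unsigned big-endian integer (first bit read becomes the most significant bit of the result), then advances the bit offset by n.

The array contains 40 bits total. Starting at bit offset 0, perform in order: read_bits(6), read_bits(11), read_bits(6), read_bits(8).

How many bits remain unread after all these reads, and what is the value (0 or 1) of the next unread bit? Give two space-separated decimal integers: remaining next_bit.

Read 1: bits[0:6] width=6 -> value=17 (bin 010001); offset now 6 = byte 0 bit 6; 34 bits remain
Read 2: bits[6:17] width=11 -> value=191 (bin 00010111111); offset now 17 = byte 2 bit 1; 23 bits remain
Read 3: bits[17:23] width=6 -> value=5 (bin 000101); offset now 23 = byte 2 bit 7; 17 bits remain
Read 4: bits[23:31] width=8 -> value=134 (bin 10000110); offset now 31 = byte 3 bit 7; 9 bits remain

Answer: 9 1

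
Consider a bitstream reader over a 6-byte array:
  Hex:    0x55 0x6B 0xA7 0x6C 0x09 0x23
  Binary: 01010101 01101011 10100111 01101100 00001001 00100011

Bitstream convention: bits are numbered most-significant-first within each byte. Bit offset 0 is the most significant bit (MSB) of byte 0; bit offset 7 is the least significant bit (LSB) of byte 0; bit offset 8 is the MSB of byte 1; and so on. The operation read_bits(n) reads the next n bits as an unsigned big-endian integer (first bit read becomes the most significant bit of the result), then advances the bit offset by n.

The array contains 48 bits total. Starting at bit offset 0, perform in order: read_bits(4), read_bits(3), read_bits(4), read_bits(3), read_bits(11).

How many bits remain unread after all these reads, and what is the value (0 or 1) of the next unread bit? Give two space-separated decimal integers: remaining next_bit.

Answer: 23 1

Derivation:
Read 1: bits[0:4] width=4 -> value=5 (bin 0101); offset now 4 = byte 0 bit 4; 44 bits remain
Read 2: bits[4:7] width=3 -> value=2 (bin 010); offset now 7 = byte 0 bit 7; 41 bits remain
Read 3: bits[7:11] width=4 -> value=11 (bin 1011); offset now 11 = byte 1 bit 3; 37 bits remain
Read 4: bits[11:14] width=3 -> value=2 (bin 010); offset now 14 = byte 1 bit 6; 34 bits remain
Read 5: bits[14:25] width=11 -> value=1870 (bin 11101001110); offset now 25 = byte 3 bit 1; 23 bits remain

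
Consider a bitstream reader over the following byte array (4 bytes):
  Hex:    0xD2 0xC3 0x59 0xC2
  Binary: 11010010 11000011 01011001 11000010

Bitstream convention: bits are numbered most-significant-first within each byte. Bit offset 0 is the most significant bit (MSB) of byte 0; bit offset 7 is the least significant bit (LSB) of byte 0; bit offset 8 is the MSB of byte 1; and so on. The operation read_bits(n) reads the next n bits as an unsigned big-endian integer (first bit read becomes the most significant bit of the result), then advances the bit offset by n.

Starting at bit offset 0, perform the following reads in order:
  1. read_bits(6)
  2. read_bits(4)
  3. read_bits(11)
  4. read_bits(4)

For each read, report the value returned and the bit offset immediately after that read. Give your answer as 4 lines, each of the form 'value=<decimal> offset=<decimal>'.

Read 1: bits[0:6] width=6 -> value=52 (bin 110100); offset now 6 = byte 0 bit 6; 26 bits remain
Read 2: bits[6:10] width=4 -> value=11 (bin 1011); offset now 10 = byte 1 bit 2; 22 bits remain
Read 3: bits[10:21] width=11 -> value=107 (bin 00001101011); offset now 21 = byte 2 bit 5; 11 bits remain
Read 4: bits[21:25] width=4 -> value=3 (bin 0011); offset now 25 = byte 3 bit 1; 7 bits remain

Answer: value=52 offset=6
value=11 offset=10
value=107 offset=21
value=3 offset=25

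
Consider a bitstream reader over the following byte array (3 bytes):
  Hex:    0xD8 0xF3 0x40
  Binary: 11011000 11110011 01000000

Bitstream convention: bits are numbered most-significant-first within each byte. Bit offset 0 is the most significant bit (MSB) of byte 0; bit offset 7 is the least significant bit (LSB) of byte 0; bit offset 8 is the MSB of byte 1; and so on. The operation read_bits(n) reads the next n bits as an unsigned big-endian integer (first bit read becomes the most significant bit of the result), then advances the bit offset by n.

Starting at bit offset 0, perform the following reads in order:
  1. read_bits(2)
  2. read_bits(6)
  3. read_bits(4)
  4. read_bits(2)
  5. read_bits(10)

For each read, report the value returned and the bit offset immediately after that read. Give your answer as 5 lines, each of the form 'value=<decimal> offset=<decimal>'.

Answer: value=3 offset=2
value=24 offset=8
value=15 offset=12
value=0 offset=14
value=832 offset=24

Derivation:
Read 1: bits[0:2] width=2 -> value=3 (bin 11); offset now 2 = byte 0 bit 2; 22 bits remain
Read 2: bits[2:8] width=6 -> value=24 (bin 011000); offset now 8 = byte 1 bit 0; 16 bits remain
Read 3: bits[8:12] width=4 -> value=15 (bin 1111); offset now 12 = byte 1 bit 4; 12 bits remain
Read 4: bits[12:14] width=2 -> value=0 (bin 00); offset now 14 = byte 1 bit 6; 10 bits remain
Read 5: bits[14:24] width=10 -> value=832 (bin 1101000000); offset now 24 = byte 3 bit 0; 0 bits remain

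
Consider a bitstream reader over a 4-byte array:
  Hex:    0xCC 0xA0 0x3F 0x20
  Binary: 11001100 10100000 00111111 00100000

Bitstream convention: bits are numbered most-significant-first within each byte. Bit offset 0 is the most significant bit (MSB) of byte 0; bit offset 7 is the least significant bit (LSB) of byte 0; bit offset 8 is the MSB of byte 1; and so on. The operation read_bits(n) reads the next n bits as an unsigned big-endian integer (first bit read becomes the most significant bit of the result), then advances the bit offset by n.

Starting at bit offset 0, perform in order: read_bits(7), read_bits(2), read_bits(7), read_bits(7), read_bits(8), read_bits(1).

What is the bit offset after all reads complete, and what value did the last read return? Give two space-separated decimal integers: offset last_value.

Read 1: bits[0:7] width=7 -> value=102 (bin 1100110); offset now 7 = byte 0 bit 7; 25 bits remain
Read 2: bits[7:9] width=2 -> value=1 (bin 01); offset now 9 = byte 1 bit 1; 23 bits remain
Read 3: bits[9:16] width=7 -> value=32 (bin 0100000); offset now 16 = byte 2 bit 0; 16 bits remain
Read 4: bits[16:23] width=7 -> value=31 (bin 0011111); offset now 23 = byte 2 bit 7; 9 bits remain
Read 5: bits[23:31] width=8 -> value=144 (bin 10010000); offset now 31 = byte 3 bit 7; 1 bits remain
Read 6: bits[31:32] width=1 -> value=0 (bin 0); offset now 32 = byte 4 bit 0; 0 bits remain

Answer: 32 0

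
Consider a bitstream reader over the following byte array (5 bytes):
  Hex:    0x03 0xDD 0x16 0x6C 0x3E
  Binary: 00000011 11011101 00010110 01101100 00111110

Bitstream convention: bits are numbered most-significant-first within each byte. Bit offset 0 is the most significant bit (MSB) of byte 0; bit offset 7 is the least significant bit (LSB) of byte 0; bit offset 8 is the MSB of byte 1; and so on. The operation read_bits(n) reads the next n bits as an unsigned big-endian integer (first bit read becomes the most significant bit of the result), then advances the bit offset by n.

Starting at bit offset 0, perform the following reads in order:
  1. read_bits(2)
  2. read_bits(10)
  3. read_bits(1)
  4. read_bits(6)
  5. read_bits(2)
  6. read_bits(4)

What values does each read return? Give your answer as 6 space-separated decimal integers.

Read 1: bits[0:2] width=2 -> value=0 (bin 00); offset now 2 = byte 0 bit 2; 38 bits remain
Read 2: bits[2:12] width=10 -> value=61 (bin 0000111101); offset now 12 = byte 1 bit 4; 28 bits remain
Read 3: bits[12:13] width=1 -> value=1 (bin 1); offset now 13 = byte 1 bit 5; 27 bits remain
Read 4: bits[13:19] width=6 -> value=40 (bin 101000); offset now 19 = byte 2 bit 3; 21 bits remain
Read 5: bits[19:21] width=2 -> value=2 (bin 10); offset now 21 = byte 2 bit 5; 19 bits remain
Read 6: bits[21:25] width=4 -> value=12 (bin 1100); offset now 25 = byte 3 bit 1; 15 bits remain

Answer: 0 61 1 40 2 12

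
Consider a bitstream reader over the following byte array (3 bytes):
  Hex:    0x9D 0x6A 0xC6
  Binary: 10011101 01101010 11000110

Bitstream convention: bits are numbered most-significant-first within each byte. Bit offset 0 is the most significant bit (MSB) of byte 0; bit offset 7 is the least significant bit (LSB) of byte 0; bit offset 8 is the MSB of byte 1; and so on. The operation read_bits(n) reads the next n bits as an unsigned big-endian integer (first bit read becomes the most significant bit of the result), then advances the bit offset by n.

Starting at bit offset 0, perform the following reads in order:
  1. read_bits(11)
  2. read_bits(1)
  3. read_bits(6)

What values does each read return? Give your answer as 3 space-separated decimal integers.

Read 1: bits[0:11] width=11 -> value=1259 (bin 10011101011); offset now 11 = byte 1 bit 3; 13 bits remain
Read 2: bits[11:12] width=1 -> value=0 (bin 0); offset now 12 = byte 1 bit 4; 12 bits remain
Read 3: bits[12:18] width=6 -> value=43 (bin 101011); offset now 18 = byte 2 bit 2; 6 bits remain

Answer: 1259 0 43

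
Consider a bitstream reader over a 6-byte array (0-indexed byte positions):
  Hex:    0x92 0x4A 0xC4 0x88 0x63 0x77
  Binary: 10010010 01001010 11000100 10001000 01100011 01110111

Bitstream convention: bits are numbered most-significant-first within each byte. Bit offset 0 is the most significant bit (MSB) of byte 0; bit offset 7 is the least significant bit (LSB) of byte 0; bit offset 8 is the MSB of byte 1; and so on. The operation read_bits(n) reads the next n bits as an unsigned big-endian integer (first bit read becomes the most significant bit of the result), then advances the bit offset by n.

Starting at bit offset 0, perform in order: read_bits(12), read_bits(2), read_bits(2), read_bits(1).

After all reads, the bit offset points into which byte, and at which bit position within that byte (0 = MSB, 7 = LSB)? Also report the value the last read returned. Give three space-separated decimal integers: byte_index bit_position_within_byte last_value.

Answer: 2 1 1

Derivation:
Read 1: bits[0:12] width=12 -> value=2340 (bin 100100100100); offset now 12 = byte 1 bit 4; 36 bits remain
Read 2: bits[12:14] width=2 -> value=2 (bin 10); offset now 14 = byte 1 bit 6; 34 bits remain
Read 3: bits[14:16] width=2 -> value=2 (bin 10); offset now 16 = byte 2 bit 0; 32 bits remain
Read 4: bits[16:17] width=1 -> value=1 (bin 1); offset now 17 = byte 2 bit 1; 31 bits remain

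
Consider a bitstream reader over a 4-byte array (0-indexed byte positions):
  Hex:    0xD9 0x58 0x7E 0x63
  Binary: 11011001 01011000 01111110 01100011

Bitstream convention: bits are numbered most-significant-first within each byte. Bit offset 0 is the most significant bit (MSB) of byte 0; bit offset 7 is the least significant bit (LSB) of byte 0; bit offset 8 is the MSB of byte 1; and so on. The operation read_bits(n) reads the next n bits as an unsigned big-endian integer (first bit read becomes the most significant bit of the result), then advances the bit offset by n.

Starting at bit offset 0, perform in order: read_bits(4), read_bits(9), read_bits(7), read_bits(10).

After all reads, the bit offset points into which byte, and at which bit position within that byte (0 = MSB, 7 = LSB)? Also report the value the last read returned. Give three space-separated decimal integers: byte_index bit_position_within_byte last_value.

Answer: 3 6 920

Derivation:
Read 1: bits[0:4] width=4 -> value=13 (bin 1101); offset now 4 = byte 0 bit 4; 28 bits remain
Read 2: bits[4:13] width=9 -> value=299 (bin 100101011); offset now 13 = byte 1 bit 5; 19 bits remain
Read 3: bits[13:20] width=7 -> value=7 (bin 0000111); offset now 20 = byte 2 bit 4; 12 bits remain
Read 4: bits[20:30] width=10 -> value=920 (bin 1110011000); offset now 30 = byte 3 bit 6; 2 bits remain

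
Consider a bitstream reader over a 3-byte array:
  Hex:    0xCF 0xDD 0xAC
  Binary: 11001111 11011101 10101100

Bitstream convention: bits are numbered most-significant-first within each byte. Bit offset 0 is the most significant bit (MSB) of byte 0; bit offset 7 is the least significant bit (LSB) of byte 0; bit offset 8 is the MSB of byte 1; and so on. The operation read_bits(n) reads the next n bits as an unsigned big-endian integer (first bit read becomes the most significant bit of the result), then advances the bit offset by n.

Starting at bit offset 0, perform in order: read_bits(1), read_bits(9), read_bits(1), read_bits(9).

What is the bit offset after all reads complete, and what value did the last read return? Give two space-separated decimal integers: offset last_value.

Answer: 20 474

Derivation:
Read 1: bits[0:1] width=1 -> value=1 (bin 1); offset now 1 = byte 0 bit 1; 23 bits remain
Read 2: bits[1:10] width=9 -> value=319 (bin 100111111); offset now 10 = byte 1 bit 2; 14 bits remain
Read 3: bits[10:11] width=1 -> value=0 (bin 0); offset now 11 = byte 1 bit 3; 13 bits remain
Read 4: bits[11:20] width=9 -> value=474 (bin 111011010); offset now 20 = byte 2 bit 4; 4 bits remain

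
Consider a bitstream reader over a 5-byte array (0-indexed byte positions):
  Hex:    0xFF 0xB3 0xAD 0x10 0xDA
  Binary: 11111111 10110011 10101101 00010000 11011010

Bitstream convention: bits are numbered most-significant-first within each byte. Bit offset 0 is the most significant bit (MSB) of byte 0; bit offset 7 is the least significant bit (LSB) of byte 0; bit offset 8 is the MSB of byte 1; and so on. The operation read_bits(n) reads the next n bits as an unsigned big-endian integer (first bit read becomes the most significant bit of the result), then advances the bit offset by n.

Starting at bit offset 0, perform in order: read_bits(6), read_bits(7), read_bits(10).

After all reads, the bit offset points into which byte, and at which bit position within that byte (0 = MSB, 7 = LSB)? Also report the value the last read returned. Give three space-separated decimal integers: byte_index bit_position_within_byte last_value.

Answer: 2 7 470

Derivation:
Read 1: bits[0:6] width=6 -> value=63 (bin 111111); offset now 6 = byte 0 bit 6; 34 bits remain
Read 2: bits[6:13] width=7 -> value=118 (bin 1110110); offset now 13 = byte 1 bit 5; 27 bits remain
Read 3: bits[13:23] width=10 -> value=470 (bin 0111010110); offset now 23 = byte 2 bit 7; 17 bits remain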